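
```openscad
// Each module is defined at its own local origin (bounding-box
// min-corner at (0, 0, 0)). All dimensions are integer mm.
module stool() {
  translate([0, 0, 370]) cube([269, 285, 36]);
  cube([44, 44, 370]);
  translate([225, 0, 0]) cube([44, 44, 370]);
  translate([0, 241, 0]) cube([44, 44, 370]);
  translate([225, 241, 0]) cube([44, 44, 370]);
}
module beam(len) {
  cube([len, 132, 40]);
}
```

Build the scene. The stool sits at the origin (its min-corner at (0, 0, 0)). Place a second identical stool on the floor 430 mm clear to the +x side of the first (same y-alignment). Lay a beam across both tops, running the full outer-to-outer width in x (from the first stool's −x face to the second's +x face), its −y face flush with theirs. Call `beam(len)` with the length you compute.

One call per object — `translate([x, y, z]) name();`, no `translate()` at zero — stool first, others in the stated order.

stool();
translate([699, 0, 0]) stool();
translate([0, 0, 406]) beam(968);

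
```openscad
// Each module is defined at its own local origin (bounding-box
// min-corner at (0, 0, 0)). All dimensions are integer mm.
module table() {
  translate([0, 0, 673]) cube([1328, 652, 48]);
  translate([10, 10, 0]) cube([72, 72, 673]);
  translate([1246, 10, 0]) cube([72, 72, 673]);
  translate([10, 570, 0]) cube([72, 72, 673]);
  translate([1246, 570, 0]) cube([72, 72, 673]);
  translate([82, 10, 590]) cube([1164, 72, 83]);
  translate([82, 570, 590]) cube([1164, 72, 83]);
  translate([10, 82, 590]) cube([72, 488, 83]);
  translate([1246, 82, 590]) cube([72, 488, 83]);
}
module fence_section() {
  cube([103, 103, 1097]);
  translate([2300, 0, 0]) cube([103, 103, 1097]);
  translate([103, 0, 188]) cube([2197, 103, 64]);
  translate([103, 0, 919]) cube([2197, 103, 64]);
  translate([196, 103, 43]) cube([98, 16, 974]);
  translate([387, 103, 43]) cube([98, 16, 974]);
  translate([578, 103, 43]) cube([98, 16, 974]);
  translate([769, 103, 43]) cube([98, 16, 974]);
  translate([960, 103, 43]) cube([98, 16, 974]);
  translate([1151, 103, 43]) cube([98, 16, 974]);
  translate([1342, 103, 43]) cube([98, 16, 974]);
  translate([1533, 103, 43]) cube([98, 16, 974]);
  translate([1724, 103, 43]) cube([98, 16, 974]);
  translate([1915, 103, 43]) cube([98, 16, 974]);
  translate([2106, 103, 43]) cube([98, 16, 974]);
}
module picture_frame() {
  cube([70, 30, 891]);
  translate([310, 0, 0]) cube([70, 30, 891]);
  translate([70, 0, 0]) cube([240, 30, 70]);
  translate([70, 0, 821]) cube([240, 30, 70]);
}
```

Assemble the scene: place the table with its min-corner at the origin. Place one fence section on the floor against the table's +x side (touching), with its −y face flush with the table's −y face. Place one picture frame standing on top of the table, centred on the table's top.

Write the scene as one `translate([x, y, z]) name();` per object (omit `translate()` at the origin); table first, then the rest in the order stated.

table();
translate([1328, 0, 0]) fence_section();
translate([474, 311, 721]) picture_frame();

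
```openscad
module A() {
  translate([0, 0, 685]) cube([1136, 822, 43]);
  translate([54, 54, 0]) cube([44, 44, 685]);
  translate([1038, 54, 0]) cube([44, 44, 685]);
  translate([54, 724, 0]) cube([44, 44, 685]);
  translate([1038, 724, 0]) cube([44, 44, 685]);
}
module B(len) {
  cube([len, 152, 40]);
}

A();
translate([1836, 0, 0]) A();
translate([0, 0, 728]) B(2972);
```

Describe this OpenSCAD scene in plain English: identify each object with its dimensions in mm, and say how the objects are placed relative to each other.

A is a rectangular dining table. The top is 1136×822×43 mm with its upper surface at z = 728 mm. It stands on four 44×44 mm square legs, each inset 54 mm from the nearest pair of top edges, running from the floor to the underside of the top.

B is a rectangular beam 2972 mm long (x), 152 mm deep (y), 40 mm thick (z).

The beam spans the tops of two tables placed 700 mm apart, resting at z = 728 mm.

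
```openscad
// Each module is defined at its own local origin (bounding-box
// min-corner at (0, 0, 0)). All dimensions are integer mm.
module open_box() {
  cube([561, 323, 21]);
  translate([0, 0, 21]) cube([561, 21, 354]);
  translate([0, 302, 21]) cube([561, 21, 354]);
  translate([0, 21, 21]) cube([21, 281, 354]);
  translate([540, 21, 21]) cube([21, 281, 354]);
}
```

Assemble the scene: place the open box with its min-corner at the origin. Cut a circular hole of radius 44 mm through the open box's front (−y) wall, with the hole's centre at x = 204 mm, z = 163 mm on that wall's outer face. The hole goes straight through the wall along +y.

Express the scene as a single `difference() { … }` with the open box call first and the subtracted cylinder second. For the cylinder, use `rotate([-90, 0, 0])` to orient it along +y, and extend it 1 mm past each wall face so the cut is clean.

difference() {
  open_box();
  translate([204, -1, 163]) rotate([-90, 0, 0]) cylinder(h = 23, r = 44);
}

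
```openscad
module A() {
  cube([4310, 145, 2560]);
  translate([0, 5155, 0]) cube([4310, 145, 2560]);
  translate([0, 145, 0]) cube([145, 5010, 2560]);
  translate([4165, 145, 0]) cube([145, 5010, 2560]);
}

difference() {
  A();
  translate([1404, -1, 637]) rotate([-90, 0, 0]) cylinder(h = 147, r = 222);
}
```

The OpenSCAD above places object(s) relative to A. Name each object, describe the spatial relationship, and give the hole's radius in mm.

A is a house frame. The house frame has a circular hole through its front wall. The hole's radius is 222 mm.

The subtracted cylinder has r = 222 mm.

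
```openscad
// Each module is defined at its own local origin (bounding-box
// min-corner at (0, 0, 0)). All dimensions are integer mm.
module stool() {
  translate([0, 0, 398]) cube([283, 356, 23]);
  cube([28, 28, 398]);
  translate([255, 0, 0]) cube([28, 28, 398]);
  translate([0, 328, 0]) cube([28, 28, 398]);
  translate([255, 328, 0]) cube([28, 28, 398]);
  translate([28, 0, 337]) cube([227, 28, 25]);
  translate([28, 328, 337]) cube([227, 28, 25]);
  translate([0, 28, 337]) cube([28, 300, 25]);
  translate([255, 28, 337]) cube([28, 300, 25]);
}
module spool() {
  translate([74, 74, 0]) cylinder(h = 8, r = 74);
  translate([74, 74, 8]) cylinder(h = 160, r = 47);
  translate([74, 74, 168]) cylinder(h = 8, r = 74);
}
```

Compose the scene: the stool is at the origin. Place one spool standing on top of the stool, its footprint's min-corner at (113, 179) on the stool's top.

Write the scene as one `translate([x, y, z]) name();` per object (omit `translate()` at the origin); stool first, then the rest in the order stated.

stool();
translate([113, 179, 421]) spool();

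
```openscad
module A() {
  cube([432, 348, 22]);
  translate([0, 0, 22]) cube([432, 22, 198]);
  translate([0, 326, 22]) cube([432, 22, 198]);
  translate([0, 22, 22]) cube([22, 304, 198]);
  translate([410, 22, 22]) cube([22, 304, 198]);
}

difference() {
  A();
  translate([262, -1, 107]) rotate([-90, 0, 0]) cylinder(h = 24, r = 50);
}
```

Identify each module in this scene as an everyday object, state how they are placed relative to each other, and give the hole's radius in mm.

A is an open box. The open box has a circular hole through its front wall. The hole's radius is 50 mm.

The subtracted cylinder has r = 50 mm.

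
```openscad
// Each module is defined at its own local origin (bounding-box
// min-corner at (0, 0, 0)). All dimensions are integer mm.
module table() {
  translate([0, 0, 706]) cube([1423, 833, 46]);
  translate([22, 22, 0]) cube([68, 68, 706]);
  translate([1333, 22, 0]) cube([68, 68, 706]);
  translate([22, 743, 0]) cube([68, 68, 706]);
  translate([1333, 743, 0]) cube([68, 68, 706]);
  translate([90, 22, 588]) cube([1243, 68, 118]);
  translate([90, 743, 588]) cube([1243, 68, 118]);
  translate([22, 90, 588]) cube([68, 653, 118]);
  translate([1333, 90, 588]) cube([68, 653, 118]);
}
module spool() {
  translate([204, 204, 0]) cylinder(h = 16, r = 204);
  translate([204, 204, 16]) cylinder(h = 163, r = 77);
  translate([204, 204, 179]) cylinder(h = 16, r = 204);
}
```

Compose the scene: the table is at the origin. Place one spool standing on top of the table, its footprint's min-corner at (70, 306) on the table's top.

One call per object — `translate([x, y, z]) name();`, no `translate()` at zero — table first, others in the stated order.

table();
translate([70, 306, 752]) spool();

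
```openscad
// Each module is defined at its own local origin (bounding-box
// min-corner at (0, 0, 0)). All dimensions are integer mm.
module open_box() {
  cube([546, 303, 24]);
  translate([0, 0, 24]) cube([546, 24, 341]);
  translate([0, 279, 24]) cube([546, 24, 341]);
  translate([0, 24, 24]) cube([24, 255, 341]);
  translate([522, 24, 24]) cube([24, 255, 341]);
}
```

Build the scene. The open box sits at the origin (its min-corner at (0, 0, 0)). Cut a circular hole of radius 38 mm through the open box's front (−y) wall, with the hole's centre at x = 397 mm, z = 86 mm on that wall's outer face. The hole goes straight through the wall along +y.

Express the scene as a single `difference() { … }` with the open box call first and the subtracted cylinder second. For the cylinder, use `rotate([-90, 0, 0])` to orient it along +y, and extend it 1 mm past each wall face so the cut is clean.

difference() {
  open_box();
  translate([397, -1, 86]) rotate([-90, 0, 0]) cylinder(h = 26, r = 38);
}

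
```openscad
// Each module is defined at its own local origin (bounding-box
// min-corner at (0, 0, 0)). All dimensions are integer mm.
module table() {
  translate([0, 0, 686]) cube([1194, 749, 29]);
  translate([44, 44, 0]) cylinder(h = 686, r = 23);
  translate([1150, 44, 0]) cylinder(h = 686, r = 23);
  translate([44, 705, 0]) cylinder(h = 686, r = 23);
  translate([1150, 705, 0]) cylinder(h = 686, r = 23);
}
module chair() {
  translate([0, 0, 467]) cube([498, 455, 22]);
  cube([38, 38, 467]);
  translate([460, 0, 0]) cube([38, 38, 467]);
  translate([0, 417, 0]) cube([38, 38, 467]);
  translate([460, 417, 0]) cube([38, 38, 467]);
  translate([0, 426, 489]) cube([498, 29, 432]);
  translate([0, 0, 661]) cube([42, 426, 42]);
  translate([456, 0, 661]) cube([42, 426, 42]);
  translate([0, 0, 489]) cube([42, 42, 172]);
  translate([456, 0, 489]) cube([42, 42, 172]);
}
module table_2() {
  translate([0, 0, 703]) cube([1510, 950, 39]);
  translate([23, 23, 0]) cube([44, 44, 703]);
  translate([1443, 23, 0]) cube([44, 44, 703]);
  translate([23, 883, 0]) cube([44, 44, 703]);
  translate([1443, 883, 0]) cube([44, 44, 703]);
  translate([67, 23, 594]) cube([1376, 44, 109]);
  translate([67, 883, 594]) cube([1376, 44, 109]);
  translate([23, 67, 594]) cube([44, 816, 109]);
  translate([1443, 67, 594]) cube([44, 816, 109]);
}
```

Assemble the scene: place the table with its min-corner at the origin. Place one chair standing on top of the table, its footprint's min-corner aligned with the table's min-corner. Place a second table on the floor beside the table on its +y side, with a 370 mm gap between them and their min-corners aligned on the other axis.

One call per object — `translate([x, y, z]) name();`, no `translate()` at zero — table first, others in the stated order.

table();
translate([0, 0, 715]) chair();
translate([0, 1119, 0]) table_2();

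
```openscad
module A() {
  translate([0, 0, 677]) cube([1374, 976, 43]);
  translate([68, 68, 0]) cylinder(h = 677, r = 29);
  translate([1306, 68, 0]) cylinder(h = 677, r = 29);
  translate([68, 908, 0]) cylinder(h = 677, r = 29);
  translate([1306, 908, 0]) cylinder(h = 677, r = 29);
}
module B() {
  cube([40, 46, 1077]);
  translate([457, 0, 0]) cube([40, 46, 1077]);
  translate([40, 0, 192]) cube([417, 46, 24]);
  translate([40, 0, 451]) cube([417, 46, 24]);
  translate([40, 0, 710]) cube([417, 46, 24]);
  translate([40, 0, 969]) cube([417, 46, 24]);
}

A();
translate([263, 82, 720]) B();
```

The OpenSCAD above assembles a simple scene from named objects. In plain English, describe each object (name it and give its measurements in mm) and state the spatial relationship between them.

A is a table with a 1374×976 mm rectangular top, 43 mm thick, top surface at z = 720 mm, supported by four round legs of 58 mm diameter, each leg's bounding box inset 39 mm from the nearest pair of top edges, running from the floor.

B is a wooden ladder with two side rails of 40×46 mm section and 1077 mm height, set 497 mm apart overall. Between them run 4 rectangular rungs (46 mm deep, 24 mm thick), front faces flush with the rails' −y face. The bottom of the first rung is 192 mm above the floor and each subsequent rung is 259 mm higher than the one below.

The ladder is on top of the table.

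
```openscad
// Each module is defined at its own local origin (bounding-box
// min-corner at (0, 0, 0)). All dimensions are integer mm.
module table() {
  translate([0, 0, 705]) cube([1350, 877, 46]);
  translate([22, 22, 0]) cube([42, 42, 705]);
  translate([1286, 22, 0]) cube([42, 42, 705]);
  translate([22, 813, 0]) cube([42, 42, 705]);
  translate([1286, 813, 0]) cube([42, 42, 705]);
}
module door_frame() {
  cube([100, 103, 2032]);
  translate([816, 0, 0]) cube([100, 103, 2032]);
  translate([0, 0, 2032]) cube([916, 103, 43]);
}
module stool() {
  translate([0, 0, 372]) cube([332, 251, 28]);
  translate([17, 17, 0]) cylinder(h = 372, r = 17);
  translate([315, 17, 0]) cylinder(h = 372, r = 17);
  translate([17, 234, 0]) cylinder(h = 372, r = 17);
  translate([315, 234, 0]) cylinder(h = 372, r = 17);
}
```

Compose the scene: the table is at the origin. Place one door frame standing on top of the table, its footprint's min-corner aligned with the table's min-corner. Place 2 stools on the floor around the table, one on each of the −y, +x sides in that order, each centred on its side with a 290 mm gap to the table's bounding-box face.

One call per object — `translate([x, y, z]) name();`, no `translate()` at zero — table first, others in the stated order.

table();
translate([0, 0, 751]) door_frame();
translate([509, -541, 0]) stool();
translate([1640, 313, 0]) stool();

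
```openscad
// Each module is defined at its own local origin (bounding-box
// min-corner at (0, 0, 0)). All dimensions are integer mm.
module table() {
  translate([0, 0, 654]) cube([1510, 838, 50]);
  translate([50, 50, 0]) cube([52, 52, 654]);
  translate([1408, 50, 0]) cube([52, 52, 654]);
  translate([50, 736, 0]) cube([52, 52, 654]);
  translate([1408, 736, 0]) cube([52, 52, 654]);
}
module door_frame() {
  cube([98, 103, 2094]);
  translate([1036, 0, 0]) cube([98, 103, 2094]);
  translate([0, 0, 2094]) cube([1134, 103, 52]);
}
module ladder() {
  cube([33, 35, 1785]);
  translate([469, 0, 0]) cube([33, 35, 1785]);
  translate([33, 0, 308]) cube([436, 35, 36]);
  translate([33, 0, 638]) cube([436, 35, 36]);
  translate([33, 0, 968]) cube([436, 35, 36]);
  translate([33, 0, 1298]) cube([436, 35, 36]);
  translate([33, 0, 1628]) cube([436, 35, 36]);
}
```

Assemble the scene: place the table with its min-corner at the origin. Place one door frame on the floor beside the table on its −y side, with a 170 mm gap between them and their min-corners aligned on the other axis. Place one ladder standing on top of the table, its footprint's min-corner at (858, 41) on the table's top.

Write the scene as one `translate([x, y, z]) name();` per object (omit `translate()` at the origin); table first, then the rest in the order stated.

table();
translate([0, -273, 0]) door_frame();
translate([858, 41, 704]) ladder();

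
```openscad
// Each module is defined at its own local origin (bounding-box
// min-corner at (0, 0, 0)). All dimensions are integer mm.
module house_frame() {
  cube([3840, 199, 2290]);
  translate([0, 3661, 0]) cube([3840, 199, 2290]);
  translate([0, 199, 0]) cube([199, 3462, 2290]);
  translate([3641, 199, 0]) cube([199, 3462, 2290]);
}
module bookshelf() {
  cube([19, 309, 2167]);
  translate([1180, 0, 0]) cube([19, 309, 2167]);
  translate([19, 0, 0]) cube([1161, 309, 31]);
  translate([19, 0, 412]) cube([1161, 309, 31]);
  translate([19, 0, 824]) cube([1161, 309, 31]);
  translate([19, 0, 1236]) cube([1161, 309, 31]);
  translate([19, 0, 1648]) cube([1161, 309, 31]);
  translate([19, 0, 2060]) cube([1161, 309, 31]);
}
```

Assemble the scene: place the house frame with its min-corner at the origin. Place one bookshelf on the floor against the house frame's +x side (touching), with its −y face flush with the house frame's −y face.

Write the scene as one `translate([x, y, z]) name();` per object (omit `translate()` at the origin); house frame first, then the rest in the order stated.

house_frame();
translate([3840, 0, 0]) bookshelf();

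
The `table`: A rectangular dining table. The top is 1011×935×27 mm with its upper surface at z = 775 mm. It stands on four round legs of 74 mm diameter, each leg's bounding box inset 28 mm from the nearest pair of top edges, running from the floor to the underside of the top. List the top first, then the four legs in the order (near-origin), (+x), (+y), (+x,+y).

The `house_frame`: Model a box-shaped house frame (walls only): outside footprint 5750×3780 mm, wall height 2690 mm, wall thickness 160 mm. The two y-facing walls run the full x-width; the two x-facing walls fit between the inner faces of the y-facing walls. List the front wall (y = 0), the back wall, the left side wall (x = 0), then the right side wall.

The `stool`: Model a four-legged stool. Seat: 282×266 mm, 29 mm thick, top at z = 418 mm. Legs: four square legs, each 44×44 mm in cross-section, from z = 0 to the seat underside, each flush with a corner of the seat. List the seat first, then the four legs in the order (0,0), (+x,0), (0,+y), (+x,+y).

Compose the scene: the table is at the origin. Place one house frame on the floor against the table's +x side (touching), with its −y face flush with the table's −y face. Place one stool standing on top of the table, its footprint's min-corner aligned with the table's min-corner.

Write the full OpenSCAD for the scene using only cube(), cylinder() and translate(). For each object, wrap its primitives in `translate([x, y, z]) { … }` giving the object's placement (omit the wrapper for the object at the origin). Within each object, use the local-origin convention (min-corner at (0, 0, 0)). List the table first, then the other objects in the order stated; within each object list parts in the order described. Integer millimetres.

translate([0, 0, 748]) cube([1011, 935, 27]);
translate([65, 65, 0]) cylinder(h = 748, r = 37);
translate([946, 65, 0]) cylinder(h = 748, r = 37);
translate([65, 870, 0]) cylinder(h = 748, r = 37);
translate([946, 870, 0]) cylinder(h = 748, r = 37);
translate([1011, 0, 0]) {
  cube([5750, 160, 2690]);
  translate([0, 3620, 0]) cube([5750, 160, 2690]);
  translate([0, 160, 0]) cube([160, 3460, 2690]);
  translate([5590, 160, 0]) cube([160, 3460, 2690]);
}
translate([0, 0, 775]) {
  translate([0, 0, 389]) cube([282, 266, 29]);
  cube([44, 44, 389]);
  translate([238, 0, 0]) cube([44, 44, 389]);
  translate([0, 222, 0]) cube([44, 44, 389]);
  translate([238, 222, 0]) cube([44, 44, 389]);
}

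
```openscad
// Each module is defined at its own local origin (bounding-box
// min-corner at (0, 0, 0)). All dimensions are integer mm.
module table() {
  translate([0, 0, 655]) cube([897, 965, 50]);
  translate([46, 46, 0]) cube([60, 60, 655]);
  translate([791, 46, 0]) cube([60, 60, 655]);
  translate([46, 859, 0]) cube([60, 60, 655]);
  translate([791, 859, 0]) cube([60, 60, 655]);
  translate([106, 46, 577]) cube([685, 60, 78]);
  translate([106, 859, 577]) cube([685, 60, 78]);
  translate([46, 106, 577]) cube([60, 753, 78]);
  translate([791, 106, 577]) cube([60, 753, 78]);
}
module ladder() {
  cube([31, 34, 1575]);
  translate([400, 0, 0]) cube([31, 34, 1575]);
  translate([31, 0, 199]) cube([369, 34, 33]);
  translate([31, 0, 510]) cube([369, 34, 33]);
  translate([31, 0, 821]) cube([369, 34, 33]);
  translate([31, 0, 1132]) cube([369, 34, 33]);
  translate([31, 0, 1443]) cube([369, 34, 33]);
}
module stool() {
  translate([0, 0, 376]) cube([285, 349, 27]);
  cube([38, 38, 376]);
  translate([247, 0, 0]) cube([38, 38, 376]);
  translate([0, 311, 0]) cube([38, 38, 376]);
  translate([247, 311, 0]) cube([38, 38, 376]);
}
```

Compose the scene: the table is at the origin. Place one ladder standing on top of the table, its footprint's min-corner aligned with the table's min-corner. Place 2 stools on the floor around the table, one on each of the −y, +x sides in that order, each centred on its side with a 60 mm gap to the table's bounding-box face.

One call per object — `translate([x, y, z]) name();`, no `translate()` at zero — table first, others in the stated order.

table();
translate([0, 0, 705]) ladder();
translate([306, -409, 0]) stool();
translate([957, 308, 0]) stool();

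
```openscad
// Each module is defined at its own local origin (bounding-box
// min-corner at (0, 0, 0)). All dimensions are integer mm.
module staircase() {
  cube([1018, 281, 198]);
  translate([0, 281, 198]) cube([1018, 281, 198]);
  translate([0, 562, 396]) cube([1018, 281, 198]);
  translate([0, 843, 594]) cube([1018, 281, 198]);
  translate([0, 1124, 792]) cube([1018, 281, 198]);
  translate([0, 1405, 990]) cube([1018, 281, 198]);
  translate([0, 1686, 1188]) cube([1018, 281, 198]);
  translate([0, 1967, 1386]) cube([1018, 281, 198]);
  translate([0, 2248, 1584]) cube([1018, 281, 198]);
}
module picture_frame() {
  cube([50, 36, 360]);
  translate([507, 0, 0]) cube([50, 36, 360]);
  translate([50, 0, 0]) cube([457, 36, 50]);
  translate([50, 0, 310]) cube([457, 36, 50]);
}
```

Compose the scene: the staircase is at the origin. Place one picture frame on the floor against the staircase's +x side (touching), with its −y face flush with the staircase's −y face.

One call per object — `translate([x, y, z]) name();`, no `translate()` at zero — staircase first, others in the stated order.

staircase();
translate([1018, 0, 0]) picture_frame();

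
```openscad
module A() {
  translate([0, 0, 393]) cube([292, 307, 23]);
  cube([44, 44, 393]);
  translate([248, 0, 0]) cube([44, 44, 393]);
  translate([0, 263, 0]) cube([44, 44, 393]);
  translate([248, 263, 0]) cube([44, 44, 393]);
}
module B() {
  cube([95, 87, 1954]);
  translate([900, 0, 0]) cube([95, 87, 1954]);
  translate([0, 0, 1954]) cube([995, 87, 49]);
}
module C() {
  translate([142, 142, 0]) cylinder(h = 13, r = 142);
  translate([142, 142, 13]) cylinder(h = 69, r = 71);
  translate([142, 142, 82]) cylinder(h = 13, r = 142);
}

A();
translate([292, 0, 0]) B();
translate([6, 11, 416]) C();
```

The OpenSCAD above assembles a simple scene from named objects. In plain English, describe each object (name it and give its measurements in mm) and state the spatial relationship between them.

A is a four-legged stool. The seat is 292×307 mm, 23 mm thick, top at z = 416 mm. It stands on four square legs, each 44×44 mm in cross-section, from z = 0 to the seat underside, each flush with a corner of the seat.

B is a rectangular door frame: two vertical jambs of 95×87 mm section, 1954 mm tall, with a clear opening 805 mm wide between their inner faces. A header 49 mm tall and 87 mm deep lies on top of the jambs and spans the full outside width.

C is a spool: two coaxial disc flanges of radius 142 mm and thickness 13 mm, joined by a core cylinder of radius 71 mm and height 69 mm. The lower flange rests on z = 0 and the three cylinders share a vertical axis.

The door frame is against the stool's +x side, with their −y faces flush. The spool is on top of the stool.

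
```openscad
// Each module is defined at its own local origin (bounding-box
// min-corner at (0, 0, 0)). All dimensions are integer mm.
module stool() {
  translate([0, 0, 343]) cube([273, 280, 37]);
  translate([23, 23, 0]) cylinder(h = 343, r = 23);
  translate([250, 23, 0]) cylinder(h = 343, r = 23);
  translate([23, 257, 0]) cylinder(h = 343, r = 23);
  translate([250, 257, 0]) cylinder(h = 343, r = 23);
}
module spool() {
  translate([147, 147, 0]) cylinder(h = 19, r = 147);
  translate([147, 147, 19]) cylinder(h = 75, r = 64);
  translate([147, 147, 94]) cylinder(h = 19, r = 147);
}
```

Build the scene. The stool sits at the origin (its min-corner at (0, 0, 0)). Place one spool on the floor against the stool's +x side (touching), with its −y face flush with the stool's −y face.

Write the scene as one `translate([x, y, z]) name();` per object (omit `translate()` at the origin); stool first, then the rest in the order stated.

stool();
translate([273, 0, 0]) spool();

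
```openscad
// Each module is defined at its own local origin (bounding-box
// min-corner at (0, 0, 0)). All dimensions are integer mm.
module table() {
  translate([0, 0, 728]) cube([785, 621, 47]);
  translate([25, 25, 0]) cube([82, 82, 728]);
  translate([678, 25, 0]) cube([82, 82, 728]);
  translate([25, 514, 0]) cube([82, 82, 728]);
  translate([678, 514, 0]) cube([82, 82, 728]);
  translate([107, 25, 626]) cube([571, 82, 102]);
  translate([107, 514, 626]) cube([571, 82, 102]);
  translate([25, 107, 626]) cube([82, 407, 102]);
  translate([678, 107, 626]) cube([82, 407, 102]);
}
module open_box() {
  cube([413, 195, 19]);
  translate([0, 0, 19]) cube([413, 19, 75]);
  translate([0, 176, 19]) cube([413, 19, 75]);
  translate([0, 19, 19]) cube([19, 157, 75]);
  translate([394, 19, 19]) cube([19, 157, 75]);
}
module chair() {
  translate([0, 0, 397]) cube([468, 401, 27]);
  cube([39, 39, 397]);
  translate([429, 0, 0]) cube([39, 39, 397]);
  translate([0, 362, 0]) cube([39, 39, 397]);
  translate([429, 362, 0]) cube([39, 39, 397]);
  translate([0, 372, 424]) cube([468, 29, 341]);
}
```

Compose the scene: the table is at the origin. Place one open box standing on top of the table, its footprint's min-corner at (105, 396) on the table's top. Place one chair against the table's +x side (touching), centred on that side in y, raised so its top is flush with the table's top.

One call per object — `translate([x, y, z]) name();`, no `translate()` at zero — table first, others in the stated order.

table();
translate([105, 396, 775]) open_box();
translate([785, 110, 10]) chair();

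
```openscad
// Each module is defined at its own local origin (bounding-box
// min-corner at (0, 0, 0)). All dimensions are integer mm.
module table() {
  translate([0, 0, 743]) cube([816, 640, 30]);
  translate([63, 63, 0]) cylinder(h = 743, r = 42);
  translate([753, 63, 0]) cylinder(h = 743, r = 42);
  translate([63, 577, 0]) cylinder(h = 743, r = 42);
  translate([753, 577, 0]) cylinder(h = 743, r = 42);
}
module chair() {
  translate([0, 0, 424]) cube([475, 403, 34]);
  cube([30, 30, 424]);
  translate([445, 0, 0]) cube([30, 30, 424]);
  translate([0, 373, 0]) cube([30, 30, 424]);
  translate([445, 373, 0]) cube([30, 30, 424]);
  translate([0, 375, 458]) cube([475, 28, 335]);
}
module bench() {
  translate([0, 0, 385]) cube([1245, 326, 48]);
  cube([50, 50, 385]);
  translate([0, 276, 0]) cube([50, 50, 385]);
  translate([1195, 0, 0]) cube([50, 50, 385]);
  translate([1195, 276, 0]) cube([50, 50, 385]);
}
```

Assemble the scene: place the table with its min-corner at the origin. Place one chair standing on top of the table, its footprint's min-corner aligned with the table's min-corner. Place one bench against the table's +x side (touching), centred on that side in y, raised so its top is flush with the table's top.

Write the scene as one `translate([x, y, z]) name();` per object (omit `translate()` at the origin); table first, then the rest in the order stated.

table();
translate([0, 0, 773]) chair();
translate([816, 157, 340]) bench();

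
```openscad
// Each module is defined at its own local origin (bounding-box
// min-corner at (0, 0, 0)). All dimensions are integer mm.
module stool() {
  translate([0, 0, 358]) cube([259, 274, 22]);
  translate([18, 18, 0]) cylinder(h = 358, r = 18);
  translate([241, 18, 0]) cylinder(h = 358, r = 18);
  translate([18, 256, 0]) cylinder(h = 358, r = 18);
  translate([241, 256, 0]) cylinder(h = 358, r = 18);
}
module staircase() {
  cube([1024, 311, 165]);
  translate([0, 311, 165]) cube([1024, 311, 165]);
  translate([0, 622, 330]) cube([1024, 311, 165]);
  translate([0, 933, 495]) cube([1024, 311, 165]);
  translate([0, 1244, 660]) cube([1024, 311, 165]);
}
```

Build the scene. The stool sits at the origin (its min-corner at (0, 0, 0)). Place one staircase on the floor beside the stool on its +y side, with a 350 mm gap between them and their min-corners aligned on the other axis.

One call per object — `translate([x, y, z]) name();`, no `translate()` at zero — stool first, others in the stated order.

stool();
translate([0, 624, 0]) staircase();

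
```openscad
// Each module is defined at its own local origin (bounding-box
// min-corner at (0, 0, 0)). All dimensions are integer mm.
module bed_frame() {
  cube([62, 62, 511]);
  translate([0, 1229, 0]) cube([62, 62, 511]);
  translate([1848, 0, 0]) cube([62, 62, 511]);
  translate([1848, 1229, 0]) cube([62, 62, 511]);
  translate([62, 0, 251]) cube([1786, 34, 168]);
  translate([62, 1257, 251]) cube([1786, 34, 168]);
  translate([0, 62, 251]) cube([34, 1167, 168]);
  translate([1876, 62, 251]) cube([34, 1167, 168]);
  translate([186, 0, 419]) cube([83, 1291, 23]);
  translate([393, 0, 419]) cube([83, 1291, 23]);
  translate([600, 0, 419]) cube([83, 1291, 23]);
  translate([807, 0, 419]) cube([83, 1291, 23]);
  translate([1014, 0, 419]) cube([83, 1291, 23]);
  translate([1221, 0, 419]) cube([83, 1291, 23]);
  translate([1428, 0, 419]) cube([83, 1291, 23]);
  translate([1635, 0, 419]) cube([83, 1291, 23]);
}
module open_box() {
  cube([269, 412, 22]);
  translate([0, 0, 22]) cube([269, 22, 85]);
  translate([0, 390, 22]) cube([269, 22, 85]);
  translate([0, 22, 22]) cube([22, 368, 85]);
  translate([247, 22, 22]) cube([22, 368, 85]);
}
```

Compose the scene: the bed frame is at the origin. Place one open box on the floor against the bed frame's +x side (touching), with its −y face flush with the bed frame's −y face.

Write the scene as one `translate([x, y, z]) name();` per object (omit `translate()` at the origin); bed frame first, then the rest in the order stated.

bed_frame();
translate([1910, 0, 0]) open_box();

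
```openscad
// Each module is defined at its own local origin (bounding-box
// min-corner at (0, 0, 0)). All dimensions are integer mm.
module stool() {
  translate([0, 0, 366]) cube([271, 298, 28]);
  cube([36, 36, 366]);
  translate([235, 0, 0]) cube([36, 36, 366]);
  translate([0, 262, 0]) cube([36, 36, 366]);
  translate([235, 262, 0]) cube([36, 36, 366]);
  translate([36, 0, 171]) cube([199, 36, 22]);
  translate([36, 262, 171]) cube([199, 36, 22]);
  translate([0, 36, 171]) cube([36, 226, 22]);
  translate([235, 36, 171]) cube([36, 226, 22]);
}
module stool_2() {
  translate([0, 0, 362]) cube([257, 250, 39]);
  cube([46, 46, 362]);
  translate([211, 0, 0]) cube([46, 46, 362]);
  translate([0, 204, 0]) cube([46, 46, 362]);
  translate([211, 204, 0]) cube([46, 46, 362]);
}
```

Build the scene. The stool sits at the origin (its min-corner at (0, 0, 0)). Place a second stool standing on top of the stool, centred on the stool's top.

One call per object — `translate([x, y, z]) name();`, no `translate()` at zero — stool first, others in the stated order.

stool();
translate([7, 24, 394]) stool_2();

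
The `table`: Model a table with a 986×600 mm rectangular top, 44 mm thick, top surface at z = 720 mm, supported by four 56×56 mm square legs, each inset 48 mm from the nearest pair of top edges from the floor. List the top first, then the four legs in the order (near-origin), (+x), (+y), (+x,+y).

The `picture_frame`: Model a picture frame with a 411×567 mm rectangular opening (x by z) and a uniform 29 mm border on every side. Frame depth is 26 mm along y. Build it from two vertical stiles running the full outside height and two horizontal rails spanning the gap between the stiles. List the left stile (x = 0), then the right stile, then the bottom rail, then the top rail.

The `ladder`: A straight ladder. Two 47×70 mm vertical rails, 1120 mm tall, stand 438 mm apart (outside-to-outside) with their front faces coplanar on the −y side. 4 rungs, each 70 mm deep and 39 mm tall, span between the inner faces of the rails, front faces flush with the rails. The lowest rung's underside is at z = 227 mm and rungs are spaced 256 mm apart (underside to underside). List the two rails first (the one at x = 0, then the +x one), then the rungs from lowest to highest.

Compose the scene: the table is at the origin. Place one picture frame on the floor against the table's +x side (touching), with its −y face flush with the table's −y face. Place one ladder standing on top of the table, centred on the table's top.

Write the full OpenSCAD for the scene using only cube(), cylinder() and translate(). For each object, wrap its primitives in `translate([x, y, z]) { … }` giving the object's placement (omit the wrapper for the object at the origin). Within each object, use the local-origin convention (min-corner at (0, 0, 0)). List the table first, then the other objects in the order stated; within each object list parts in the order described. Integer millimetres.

translate([0, 0, 676]) cube([986, 600, 44]);
translate([48, 48, 0]) cube([56, 56, 676]);
translate([882, 48, 0]) cube([56, 56, 676]);
translate([48, 496, 0]) cube([56, 56, 676]);
translate([882, 496, 0]) cube([56, 56, 676]);
translate([986, 0, 0]) {
  cube([29, 26, 625]);
  translate([440, 0, 0]) cube([29, 26, 625]);
  translate([29, 0, 0]) cube([411, 26, 29]);
  translate([29, 0, 596]) cube([411, 26, 29]);
}
translate([274, 265, 720]) {
  cube([47, 70, 1120]);
  translate([391, 0, 0]) cube([47, 70, 1120]);
  translate([47, 0, 227]) cube([344, 70, 39]);
  translate([47, 0, 483]) cube([344, 70, 39]);
  translate([47, 0, 739]) cube([344, 70, 39]);
  translate([47, 0, 995]) cube([344, 70, 39]);
}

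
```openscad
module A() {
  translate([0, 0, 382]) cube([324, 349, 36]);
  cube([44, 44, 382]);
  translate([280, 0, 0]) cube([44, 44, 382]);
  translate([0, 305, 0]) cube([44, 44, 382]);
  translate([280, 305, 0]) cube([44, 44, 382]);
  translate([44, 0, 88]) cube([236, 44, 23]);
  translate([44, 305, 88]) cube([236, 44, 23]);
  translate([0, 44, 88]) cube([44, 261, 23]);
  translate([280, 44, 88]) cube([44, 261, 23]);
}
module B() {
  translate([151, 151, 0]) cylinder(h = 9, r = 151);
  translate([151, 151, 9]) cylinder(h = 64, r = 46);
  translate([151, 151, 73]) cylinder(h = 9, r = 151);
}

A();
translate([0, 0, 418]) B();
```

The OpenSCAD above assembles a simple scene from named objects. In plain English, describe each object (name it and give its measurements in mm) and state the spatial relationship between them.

A is a simple wooden stool: a rectangular seat 324 mm (x) by 349 mm (y), 36 mm thick, top face at z = 418 mm, on four square legs, each 44×44 mm in cross-section. The legs rest on z = 0, each flush with a corner of the seat. Four stretchers, 44 mm wide and 23 mm tall, connect adjacent legs with their undersides at z = 88 mm, each running between the inner faces of the legs it joins and aligned with the legs' outer faces on the other axis.

B is a spool: two coaxial disc flanges of radius 151 mm and thickness 9 mm, joined by a core cylinder of radius 46 mm and height 64 mm. The lower flange rests on z = 0 and the three cylinders share a vertical axis.

The spool is on top of the stool.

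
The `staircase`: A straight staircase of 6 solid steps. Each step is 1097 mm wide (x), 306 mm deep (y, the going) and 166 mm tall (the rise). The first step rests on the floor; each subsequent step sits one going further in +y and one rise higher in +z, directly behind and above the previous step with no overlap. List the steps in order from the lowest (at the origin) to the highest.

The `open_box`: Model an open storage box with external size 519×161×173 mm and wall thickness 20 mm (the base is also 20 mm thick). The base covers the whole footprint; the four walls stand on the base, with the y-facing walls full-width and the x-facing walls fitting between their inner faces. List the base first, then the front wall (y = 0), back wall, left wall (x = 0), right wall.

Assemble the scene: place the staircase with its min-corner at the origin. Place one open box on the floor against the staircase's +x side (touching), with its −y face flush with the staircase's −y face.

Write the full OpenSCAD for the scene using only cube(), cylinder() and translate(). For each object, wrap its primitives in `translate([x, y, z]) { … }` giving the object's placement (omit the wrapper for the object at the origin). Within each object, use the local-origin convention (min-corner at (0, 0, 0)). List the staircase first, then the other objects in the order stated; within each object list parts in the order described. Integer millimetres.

cube([1097, 306, 166]);
translate([0, 306, 166]) cube([1097, 306, 166]);
translate([0, 612, 332]) cube([1097, 306, 166]);
translate([0, 918, 498]) cube([1097, 306, 166]);
translate([0, 1224, 664]) cube([1097, 306, 166]);
translate([0, 1530, 830]) cube([1097, 306, 166]);
translate([1097, 0, 0]) {
  cube([519, 161, 20]);
  translate([0, 0, 20]) cube([519, 20, 153]);
  translate([0, 141, 20]) cube([519, 20, 153]);
  translate([0, 20, 20]) cube([20, 121, 153]);
  translate([499, 20, 20]) cube([20, 121, 153]);
}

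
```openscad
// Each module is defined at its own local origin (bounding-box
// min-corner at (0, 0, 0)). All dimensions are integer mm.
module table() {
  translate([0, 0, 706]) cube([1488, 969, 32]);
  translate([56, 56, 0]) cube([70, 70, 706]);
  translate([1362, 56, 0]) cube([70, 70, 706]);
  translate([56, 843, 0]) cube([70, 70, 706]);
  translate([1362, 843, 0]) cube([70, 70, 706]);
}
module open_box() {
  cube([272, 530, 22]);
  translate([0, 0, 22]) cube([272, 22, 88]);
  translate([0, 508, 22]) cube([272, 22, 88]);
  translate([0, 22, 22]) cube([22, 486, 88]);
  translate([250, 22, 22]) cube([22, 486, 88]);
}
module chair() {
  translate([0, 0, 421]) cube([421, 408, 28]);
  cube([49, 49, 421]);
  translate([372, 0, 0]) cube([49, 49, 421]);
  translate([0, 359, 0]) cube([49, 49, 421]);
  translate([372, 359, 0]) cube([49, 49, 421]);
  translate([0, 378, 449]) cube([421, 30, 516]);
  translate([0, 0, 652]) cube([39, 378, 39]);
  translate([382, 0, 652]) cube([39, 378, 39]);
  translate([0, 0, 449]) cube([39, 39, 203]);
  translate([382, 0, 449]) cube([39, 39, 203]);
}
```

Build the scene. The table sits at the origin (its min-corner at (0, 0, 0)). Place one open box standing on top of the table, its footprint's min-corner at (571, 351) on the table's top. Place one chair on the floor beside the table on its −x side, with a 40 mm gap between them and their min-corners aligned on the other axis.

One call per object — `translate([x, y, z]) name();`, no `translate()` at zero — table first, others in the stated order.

table();
translate([571, 351, 738]) open_box();
translate([-461, 0, 0]) chair();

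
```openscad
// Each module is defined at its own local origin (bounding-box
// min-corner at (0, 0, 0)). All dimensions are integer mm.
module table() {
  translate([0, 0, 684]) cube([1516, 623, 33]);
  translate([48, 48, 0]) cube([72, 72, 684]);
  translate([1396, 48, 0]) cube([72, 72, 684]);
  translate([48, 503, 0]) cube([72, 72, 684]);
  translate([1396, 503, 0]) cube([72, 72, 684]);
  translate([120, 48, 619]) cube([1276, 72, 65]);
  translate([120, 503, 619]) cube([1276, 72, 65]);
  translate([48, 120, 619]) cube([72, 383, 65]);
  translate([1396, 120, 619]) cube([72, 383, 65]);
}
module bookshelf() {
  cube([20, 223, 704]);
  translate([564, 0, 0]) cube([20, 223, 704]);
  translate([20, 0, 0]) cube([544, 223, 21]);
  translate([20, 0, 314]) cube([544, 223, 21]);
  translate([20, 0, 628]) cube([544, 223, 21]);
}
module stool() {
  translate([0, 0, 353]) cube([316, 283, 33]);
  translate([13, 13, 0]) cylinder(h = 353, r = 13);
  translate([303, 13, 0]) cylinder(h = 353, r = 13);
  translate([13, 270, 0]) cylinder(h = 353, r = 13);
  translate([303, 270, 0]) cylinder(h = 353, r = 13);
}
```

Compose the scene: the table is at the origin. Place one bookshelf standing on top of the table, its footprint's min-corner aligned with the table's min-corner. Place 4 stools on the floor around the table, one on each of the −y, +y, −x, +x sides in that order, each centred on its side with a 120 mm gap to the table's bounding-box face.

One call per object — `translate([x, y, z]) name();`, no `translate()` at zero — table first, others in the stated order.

table();
translate([0, 0, 717]) bookshelf();
translate([600, -403, 0]) stool();
translate([600, 743, 0]) stool();
translate([-436, 170, 0]) stool();
translate([1636, 170, 0]) stool();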